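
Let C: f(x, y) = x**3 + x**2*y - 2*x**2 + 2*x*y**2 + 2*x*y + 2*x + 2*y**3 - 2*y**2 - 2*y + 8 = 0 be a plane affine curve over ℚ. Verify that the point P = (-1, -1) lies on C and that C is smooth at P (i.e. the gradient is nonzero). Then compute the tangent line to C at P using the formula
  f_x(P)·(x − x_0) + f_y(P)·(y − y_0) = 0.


Tangent line at P: 11*x + 11*y + 22 = 0.

Step 1: f(-1, -1) = 0, so P lies on C.
Step 2: partial derivatives
  f_x(x, y) = 3*x**2 + 2*x*y - 4*x + 2*y**2 + 2*y + 2, f_y(x, y) = x**2 + 4*x*y + 2*x + 6*y**2 - 4*y - 2.
  f_x(P) = 11, f_y(P) = 11 (gradient nonzero, so P is smooth).
Step 3: tangent line at P: 11·(x − -1) + 11·(y − -1) = 0.
Expanding: 11*x + 11*y + 22 = 0.


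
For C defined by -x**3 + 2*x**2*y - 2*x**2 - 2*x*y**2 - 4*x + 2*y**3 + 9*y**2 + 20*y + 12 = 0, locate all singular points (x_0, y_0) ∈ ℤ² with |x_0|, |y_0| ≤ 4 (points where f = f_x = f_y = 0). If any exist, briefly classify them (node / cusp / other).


Singular points: {(-2, -2)}; classification: cusp.

Compute partial derivatives:
  f_x = -3*x**2 + 4*x*y - 4*x - 2*y**2 - 4.
  f_y = 2*x**2 - 4*x*y + 6*y**2 + 18*y + 20.
Scan x_0 ∈ {−4, ..., 4}. For each x_0, f_y(x_0, y) is a polynomial in y; find its integer roots y ∈ {−4, ..., 4}, then test f_x and f at those candidates.
  x = -4: f_y(-4, y) = 6*y**2 + 34*y + 52; no integer root y with |y| ≤ 4.
  x = -3: f_y(-3, y) = 6*y**2 + 30*y + 38; no integer root y with |y| ≤ 4.
  x = -2: f_y(-2, y) = 6*y**2 + 26*y + 28; vanishes at y ∈ {-2}. (-2, -2): f_x = 0, f = 0 — SINGULAR.
  x = -1: f_y(-1, y) = 6*y**2 + 22*y + 22; no integer root y with |y| ≤ 4.
  x = 0: f_y(0, y) = 6*y**2 + 18*y + 20; no integer root y with |y| ≤ 4.
  x = 1: f_y(1, y) = 6*y**2 + 14*y + 22; no integer root y with |y| ≤ 4.
  x = 2: f_y(2, y) = 6*y**2 + 10*y + 28; no integer root y with |y| ≤ 4.
  x = 3: f_y(3, y) = 6*y**2 + 6*y + 38; no integer root y with |y| ≤ 4.
  x = 4: f_y(4, y) = 6*y**2 + 2*y + 52; no integer root y with |y| ≤ 4.
Only singular point on the grid: (-2, -2).
Classify: substitute x = -2 + u, y = -2 + v and expand: f = -u**3 + 2*u**2*v - 2*u*v**2 + 2*v**3 + v**2.
No constant or linear terms (consistent with a singular point). Quadratic part: v**2. Cubic part: -u**3 + 2*u**2*v - 2*u*v**2 + 2*v**3.
The quadratic part v**2 is a perfect square, so there is a single (double) tangent line v = 0, i.e. y = -2. Restricting the cubic part to that line (v = 0) leaves -u**3 ≠ 0, so f is not divisible by v and the branch is v² ≈ u**3 to lowest order — this is a cusp.
Classification: cusp.


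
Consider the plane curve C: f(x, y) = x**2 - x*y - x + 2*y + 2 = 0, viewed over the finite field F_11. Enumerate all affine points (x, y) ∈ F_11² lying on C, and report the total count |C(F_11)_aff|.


Affine F_11-points: {(0, 10), (1, 9), (3, 8), (4, 7), (5, 0), (6, 8), (7, 0), (8, 6), (9, 9), (10, 6)}; count = 10.

For each of the 121 pairs (x, y) ∈ F_11², evaluate f(x, y) mod 11. Record the zeros.
  x = 0: [0↦2, 1↦4, 2↦6, 3↦8, 4↦10, 5↦1, 6↦3, 7↦5, 8↦7, 9↦9, 10↦0]  zeros at y ∈ {10}
  x = 1: [0↦2, 1↦3, 2↦4, 3↦5, 4↦6, 5↦7, 6↦8, 7↦9, 8↦10, 9↦0, 10↦1]  zeros at y ∈ {9}
  x = 2: [0↦4, 1↦4, 2↦4, 3↦4, 4↦4, 5↦4, 6↦4, 7↦4, 8↦4, 9↦4, 10↦4]  zeros at y ∈ ∅
  x = 3: [0↦8, 1↦7, 2↦6, 3↦5, 4↦4, 5↦3, 6↦2, 7↦1, 8↦0, 9↦10, 10↦9]  zeros at y ∈ {8}
  x = 4: [0↦3, 1↦1, 2↦10, 3↦8, 4↦6, 5↦4, 6↦2, 7↦0, 8↦9, 9↦7, 10↦5]  zeros at y ∈ {7}
  x = 5: [0↦0, 1↦8, 2↦5, 3↦2, 4↦10, 5↦7, 6↦4, 7↦1, 8↦9, 9↦6, 10↦3]  zeros at y ∈ {0}
  x = 6: [0↦10, 1↦6, 2↦2, 3↦9, 4↦5, 5↦1, 6↦8, 7↦4, 8↦0, 9↦7, 10↦3]  zeros at y ∈ {8}
  x = 7: [0↦0, 1↦6, 2↦1, 3↦7, 4↦2, 5↦8, 6↦3, 7↦9, 8↦4, 9↦10, 10↦5]  zeros at y ∈ {0}
  x = 8: [0↦3, 1↦8, 2↦2, 3↦7, 4↦1, 5↦6, 6↦0, 7↦5, 8↦10, 9↦4, 10↦9]  zeros at y ∈ {6}
  x = 9: [0↦8, 1↦1, 2↦5, 3↦9, 4↦2, 5↦6, 6↦10, 7↦3, 8↦7, 9↦0, 10↦4]  zeros at y ∈ {9}
  x = 10: [0↦4, 1↦7, 2↦10, 3↦2, 4↦5, 5↦8, 6↦0, 7↦3, 8↦6, 9↦9, 10↦1]  zeros at y ∈ {6}
Collecting zeros: affine points = {(0, 10), (1, 9), (3, 8), (4, 7), (5, 0), (6, 8), (7, 0), (8, 6), (9, 9), (10, 6)}.
Total count |C(F_11)_aff| = 10.


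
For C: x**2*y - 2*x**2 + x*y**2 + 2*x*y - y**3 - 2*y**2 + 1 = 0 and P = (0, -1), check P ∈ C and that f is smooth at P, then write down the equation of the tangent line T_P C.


Tangent line at P: -x + y + 1 = 0.

Step 1: f(0, -1) = 0, so P lies on C.
Step 2: partial derivatives
  f_x(x, y) = 2*x*y - 4*x + y**2 + 2*y, f_y(x, y) = x**2 + 2*x*y + 2*x - 3*y**2 - 4*y.
  f_x(P) = -1, f_y(P) = 1 (gradient nonzero, so P is smooth).
Step 3: tangent line at P: -1·(x − 0) + 1·(y − -1) = 0.
Expanding: -x + y + 1 = 0.


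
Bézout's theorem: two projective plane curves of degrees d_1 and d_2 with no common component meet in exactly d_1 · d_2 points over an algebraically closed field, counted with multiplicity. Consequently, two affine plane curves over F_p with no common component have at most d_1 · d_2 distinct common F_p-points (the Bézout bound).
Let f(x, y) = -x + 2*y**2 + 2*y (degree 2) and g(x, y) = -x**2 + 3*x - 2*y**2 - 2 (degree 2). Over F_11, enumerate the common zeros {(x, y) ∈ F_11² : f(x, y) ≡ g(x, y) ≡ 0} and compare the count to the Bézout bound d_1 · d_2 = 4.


Common zeros: ∅; count = 0; Bézout bound = 4.

deg(f) = 2, deg(g) = 2, so Bézout bound = 4.
Scan x ∈ F_11. For each x, list the y ∈ F_11 with f(x, y) ≡ 0 and those with g(x, y) ≡ 0 (mod 11); the common zeros in that column are the intersection.
  x = 0: f ≡ 0 at y ∈ {0, 10}; g ≡ 0 at y ∈ ∅; common: ∅.
  x = 1: f ≡ 0 at y ∈ {2, 8}; g ≡ 0 at y ∈ {0}; common: ∅.
  x = 2: f ≡ 0 at y ∈ {3, 7}; g ≡ 0 at y ∈ {0}; common: ∅.
  x = 3: f ≡ 0 at y ∈ ∅; g ≡ 0 at y ∈ ∅; common: ∅.
  x = 4: f ≡ 0 at y ∈ {1, 9}; g ≡ 0 at y ∈ ∅; common: ∅.
  x = 5: f ≡ 0 at y ∈ {5}; g ≡ 0 at y ∈ {4, 7}; common: ∅.
  x = 6: f ≡ 0 at y ∈ ∅; g ≡ 0 at y ∈ {1, 10}; common: ∅.
  x = 7: f ≡ 0 at y ∈ {4, 6}; g ≡ 0 at y ∈ ∅; common: ∅.
  x = 8: f ≡ 0 at y ∈ ∅; g ≡ 0 at y ∈ {1, 10}; common: ∅.
  x = 9: f ≡ 0 at y ∈ ∅; g ≡ 0 at y ∈ {4, 7}; common: ∅.
  x = 10: f ≡ 0 at y ∈ ∅; g ≡ 0 at y ∈ ∅; common: ∅.
Collecting: common zeros = ∅, so the count is 0.
Comparison with the Bézout bound: 0 ≤ 4 = deg(f)·deg(g), as expected for curves with no common component (the affine F_11-count falls short of the bound because intersections may lie at infinity, over extension fields, or carry multiplicity).


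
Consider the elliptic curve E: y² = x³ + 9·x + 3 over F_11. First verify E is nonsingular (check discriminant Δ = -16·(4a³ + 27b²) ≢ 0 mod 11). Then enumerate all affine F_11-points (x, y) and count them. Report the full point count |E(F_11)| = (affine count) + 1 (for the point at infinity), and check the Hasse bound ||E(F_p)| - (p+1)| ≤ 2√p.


Affine points = {(0, 5), (0, 6), (4, 2), (4, 9), (6, 3), (6, 8), (8, 2), (8, 9), (10, 2), (10, 9)}; affine count = 10; |E(F_11)| = 11.

Discriminant check: Δ ∝ 4a³ + 27b² = 4·9³ + 27·3² = 4·729 + 27·9 ≡ 2 (mod 11). Nonzero ⇒ E is nonsingular.
For each x ∈ F_11, compute rhs = x³ + 9·x + 3 mod 11, then count y ∈ F_11 with y² ≡ rhs.
  x = 0: rhs = 3, matching y values: 5, 6 (2 points).
  x = 1: rhs = 2, matching y values: none (0 points).
  x = 2: rhs = 7, matching y values: none (0 points).
  x = 3: rhs = 2, matching y values: none (0 points).
  x = 4: rhs = 4, matching y values: 2, 9 (2 points).
  x = 5: rhs = 8, matching y values: none (0 points).
  x = 6: rhs = 9, matching y values: 3, 8 (2 points).
  x = 7: rhs = 2, matching y values: none (0 points).
  x = 8: rhs = 4, matching y values: 2, 9 (2 points).
  x = 9: rhs = 10, matching y values: none (0 points).
  x = 10: rhs = 4, matching y values: 2, 9 (2 points).
Total affine count: 10.
Full point count |E(F_11)| = 10 + 1 = 11.
Hasse bound: |11 − (11+1)| = |-1| = 1 ≤ 2√11 ≈ 6.6332 ✓.


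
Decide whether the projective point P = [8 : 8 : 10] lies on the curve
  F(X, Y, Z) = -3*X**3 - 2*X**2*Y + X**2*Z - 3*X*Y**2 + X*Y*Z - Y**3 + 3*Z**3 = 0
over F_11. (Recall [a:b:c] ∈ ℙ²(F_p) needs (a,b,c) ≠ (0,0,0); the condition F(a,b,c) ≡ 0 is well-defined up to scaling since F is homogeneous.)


F(8,8,10) ≡ 2 (mod 11); P is NOT on the curve.

Evaluate F(8, 8, 10) term-by-term (mod 11).
  -3*X**3 ↦ -3·512·1·1 = -1536
  -2*X**2*Y ↦ -2·64·8·1 = -1024
  X**2*Z ↦ 1·64·1·10 = 640
  -3*X*Y**2 ↦ -3·8·64·1 = -1536
  X*Y*Z ↦ 1·8·8·10 = 640
  -Y**3 ↦ -1·1·512·1 = -512
  3*Z**3 ↦ 3·1·1·1000 = 3000
Sum: F(8, 8, 10) = (-1536) + (-1024) + (640) + (-1536) + (640) + (-512) + (3000) = -328.
Reducing mod 11: -328 ≡ 2 (mod 11).
Since F(a, b, c) ≡ 2 ≠ 0 (mod 11), P does NOT lie on the curve.


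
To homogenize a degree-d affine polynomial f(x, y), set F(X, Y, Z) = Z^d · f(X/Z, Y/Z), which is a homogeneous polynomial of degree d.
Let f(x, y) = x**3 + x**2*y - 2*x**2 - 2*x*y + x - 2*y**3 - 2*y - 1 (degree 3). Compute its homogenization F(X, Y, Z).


F(X, Y, Z) = X**3 + X**2*Y - 2*X**2*Z - 2*X*Y*Z + X*Z**2 - 2*Y**3 - 2*Y*Z**2 - Z**3

deg(f) = 3.
Substitute x = X/Z, y = Y/Z into f, then multiply by Z^3.
  monomial 1·x^3·y^0 ↦ 1·X^3·Y^0·Z^0.
  monomial 1·x^2·y^1 ↦ 1·X^2·Y^1·Z^0.
  monomial -2·x^2·y^0 ↦ -2·X^2·Y^0·Z^1.
  monomial -2·x^1·y^1 ↦ -2·X^1·Y^1·Z^1.
  monomial 1·x^1·y^0 ↦ 1·X^1·Y^0·Z^2.
  monomial -2·x^0·y^3 ↦ -2·X^0·Y^3·Z^0.
  monomial -2·x^0·y^1 ↦ -2·X^0·Y^1·Z^2.
  monomial -1·x^0·y^0 ↦ -1·X^0·Y^0·Z^3.
Collecting: F(X, Y, Z) = X**3 + X**2*Y - 2*X**2*Z - 2*X*Y*Z + X*Z**2 - 2*Y**3 - 2*Y*Z**2 - Z**3.


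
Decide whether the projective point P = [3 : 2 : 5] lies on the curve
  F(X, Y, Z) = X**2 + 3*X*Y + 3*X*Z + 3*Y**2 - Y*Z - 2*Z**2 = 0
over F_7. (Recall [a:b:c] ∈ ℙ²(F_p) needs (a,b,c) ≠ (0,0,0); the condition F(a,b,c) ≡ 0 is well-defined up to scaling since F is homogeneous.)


F(3,2,5) ≡ 3 (mod 7); P is NOT on the curve.

Evaluate F(3, 2, 5) term-by-term (mod 7).
  X**2 ↦ 1·9·1·1 = 9
  3*X*Y ↦ 3·3·2·1 = 18
  3*X*Z ↦ 3·3·1·5 = 45
  3*Y**2 ↦ 3·1·4·1 = 12
  -Y*Z ↦ -1·1·2·5 = -10
  -2*Z**2 ↦ -2·1·1·25 = -50
Sum: F(3, 2, 5) = (9) + (18) + (45) + (12) + (-10) + (-50) = 24.
Reducing mod 7: 24 ≡ 3 (mod 7).
Since F(a, b, c) ≡ 3 ≠ 0 (mod 7), P does NOT lie on the curve.


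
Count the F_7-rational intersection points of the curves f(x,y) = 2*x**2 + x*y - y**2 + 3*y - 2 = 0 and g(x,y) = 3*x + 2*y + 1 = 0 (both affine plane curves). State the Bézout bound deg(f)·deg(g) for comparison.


Common zeros: {(4, 4)}; count = 1; Bézout bound = 2.

deg(f) = 2, deg(g) = 1, so Bézout bound = 2.
Scan x ∈ F_7. For each x, list the y ∈ F_7 with f(x, y) ≡ 0 and those with g(x, y) ≡ 0 (mod 7); the common zeros in that column are the intersection.
  x = 0: f ≡ 0 at y ∈ {1, 2}; g ≡ 0 at y ∈ {3}; common: ∅.
  x = 1: f ≡ 0 at y ∈ {0, 4}; g ≡ 0 at y ∈ {5}; common: ∅.
  x = 2: f ≡ 0 at y ∈ {6}; g ≡ 0 at y ∈ {0}; common: ∅.
  x = 3: f ≡ 0 at y ∈ {1, 5}; g ≡ 0 at y ∈ {2}; common: ∅.
  x = 4: f ≡ 0 at y ∈ {3, 4}; g ≡ 0 at y ∈ {4}; common: {4}.
  x = 5: f ≡ 0 at y ∈ {3, 5}; g ≡ 0 at y ∈ {6}; common: ∅.
  x = 6: f ≡ 0 at y ∈ {0, 2}; g ≡ 0 at y ∈ {1}; common: ∅.
Collecting: common zeros = {(4, 4)}, so the count is 1.
Comparison with the Bézout bound: 1 ≤ 2 = deg(f)·deg(g), as expected for curves with no common component (the affine F_7-count falls short of the bound because intersections may lie at infinity, over extension fields, or carry multiplicity).


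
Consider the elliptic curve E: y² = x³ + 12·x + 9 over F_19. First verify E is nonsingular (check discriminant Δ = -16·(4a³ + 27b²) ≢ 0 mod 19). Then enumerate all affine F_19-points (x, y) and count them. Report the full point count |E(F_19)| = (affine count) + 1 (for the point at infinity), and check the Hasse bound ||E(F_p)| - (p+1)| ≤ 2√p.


Affine points = {(0, 3), (0, 16), (4, 8), (4, 11), (5, 2), (5, 17), (8, 3), (8, 16), (11, 3), (11, 16), (12, 0), (13, 5), (13, 14), (15, 7), (15, 12)}; affine count = 15; |E(F_19)| = 16.

Discriminant check: Δ ∝ 4a³ + 27b² = 4·12³ + 27·9² = 4·1728 + 27·81 ≡ 17 (mod 19). Nonzero ⇒ E is nonsingular.
For each x ∈ F_19, compute rhs = x³ + 12·x + 9 mod 19, then count y ∈ F_19 with y² ≡ rhs.
  x = 0: rhs = 9, matching y values: 3, 16 (2 points).
  x = 1: rhs = 3, matching y values: none (0 points).
  x = 2: rhs = 3, matching y values: none (0 points).
  x = 3: rhs = 15, matching y values: none (0 points).
  x = 4: rhs = 7, matching y values: 8, 11 (2 points).
  x = 5: rhs = 4, matching y values: 2, 17 (2 points).
  x = 6: rhs = 12, matching y values: none (0 points).
  x = 7: rhs = 18, matching y values: none (0 points).
  x = 8: rhs = 9, matching y values: 3, 16 (2 points).
  x = 9: rhs = 10, matching y values: none (0 points).
  x = 10: rhs = 8, matching y values: none (0 points).
  x = 11: rhs = 9, matching y values: 3, 16 (2 points).
  x = 12: rhs = 0, matching y values: 0 (1 points).
  x = 13: rhs = 6, matching y values: 5, 14 (2 points).
  x = 14: rhs = 14, matching y values: none (0 points).
  x = 15: rhs = 11, matching y values: 7, 12 (2 points).
  x = 16: rhs = 3, matching y values: none (0 points).
  x = 17: rhs = 15, matching y values: none (0 points).
  x = 18: rhs = 15, matching y values: none (0 points).
Total affine count: 15.
Full point count |E(F_19)| = 15 + 1 = 16.
Hasse bound: |16 − (19+1)| = |-4| = 4 ≤ 2√19 ≈ 8.7178 ✓.


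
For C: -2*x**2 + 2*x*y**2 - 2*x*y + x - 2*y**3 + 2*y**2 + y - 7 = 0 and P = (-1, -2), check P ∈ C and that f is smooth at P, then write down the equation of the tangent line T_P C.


Tangent line at P: 17*x - 21*y - 25 = 0.

Step 1: f(-1, -2) = 0, so P lies on C.
Step 2: partial derivatives
  f_x(x, y) = -4*x + 2*y**2 - 2*y + 1, f_y(x, y) = 4*x*y - 2*x - 6*y**2 + 4*y + 1.
  f_x(P) = 17, f_y(P) = -21 (gradient nonzero, so P is smooth).
Step 3: tangent line at P: 17·(x − -1) + -21·(y − -2) = 0.
Expanding: 17*x - 21*y - 25 = 0.


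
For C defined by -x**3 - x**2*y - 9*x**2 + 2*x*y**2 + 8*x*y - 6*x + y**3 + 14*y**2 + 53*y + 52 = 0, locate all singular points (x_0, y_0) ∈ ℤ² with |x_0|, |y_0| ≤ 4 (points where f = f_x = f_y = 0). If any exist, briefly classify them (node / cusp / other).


Singular points: {(-2, -3)}; classification: cusp.

Compute partial derivatives:
  f_x = -3*x**2 - 2*x*y - 18*x + 2*y**2 + 8*y - 6.
  f_y = -x**2 + 4*x*y + 8*x + 3*y**2 + 28*y + 53.
Scan x_0 ∈ {−4, ..., 4}. For each x_0, f_y(x_0, y) is a polynomial in y; find its integer roots y ∈ {−4, ..., 4}, then test f_x and f at those candidates.
  x = -4: f_y(-4, y) = 3*y**2 + 12*y + 5; no integer root y with |y| ≤ 4.
  x = -3: f_y(-3, y) = 3*y**2 + 16*y + 20; vanishes at y ∈ {-2}. (-3, -2): f_x = 1 ≠ 0.
  x = -2: f_y(-2, y) = 3*y**2 + 20*y + 33; vanishes at y ∈ {-3}. (-2, -3): f_x = 0, f = 0 — SINGULAR.
  x = -1: f_y(-1, y) = 3*y**2 + 24*y + 44; no integer root y with |y| ≤ 4.
  x = 0: f_y(0, y) = 3*y**2 + 28*y + 53; no integer root y with |y| ≤ 4.
  x = 1: f_y(1, y) = 3*y**2 + 32*y + 60; no integer root y with |y| ≤ 4.
  x = 2: f_y(2, y) = 3*y**2 + 36*y + 65; no integer root y with |y| ≤ 4.
  x = 3: f_y(3, y) = 3*y**2 + 40*y + 68; vanishes at y ∈ {-2}. (3, -2): f_x = -83 ≠ 0.
  x = 4: f_y(4, y) = 3*y**2 + 44*y + 69; no integer root y with |y| ≤ 4.
Only singular point on the grid: (-2, -3).
Classify: substitute x = -2 + u, y = -3 + v and expand: f = -u**3 - u**2*v + 2*u*v**2 + v**3 + v**2.
No constant or linear terms (consistent with a singular point). Quadratic part: v**2. Cubic part: -u**3 - u**2*v + 2*u*v**2 + v**3.
The quadratic part v**2 is a perfect square, so there is a single (double) tangent line v = 0, i.e. y = -3. Restricting the cubic part to that line (v = 0) leaves -u**3 ≠ 0, so f is not divisible by v and the branch is v² ≈ u**3 to lowest order — this is a cusp.
Classification: cusp.


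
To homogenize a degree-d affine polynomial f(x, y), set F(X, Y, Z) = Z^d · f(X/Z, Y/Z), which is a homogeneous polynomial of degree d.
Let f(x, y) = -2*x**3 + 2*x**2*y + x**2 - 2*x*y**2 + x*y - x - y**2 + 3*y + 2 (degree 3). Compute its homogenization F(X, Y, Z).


F(X, Y, Z) = -2*X**3 + 2*X**2*Y + X**2*Z - 2*X*Y**2 + X*Y*Z - X*Z**2 - Y**2*Z + 3*Y*Z**2 + 2*Z**3

deg(f) = 3.
Substitute x = X/Z, y = Y/Z into f, then multiply by Z^3.
  monomial -2·x^3·y^0 ↦ -2·X^3·Y^0·Z^0.
  monomial 2·x^2·y^1 ↦ 2·X^2·Y^1·Z^0.
  monomial 1·x^2·y^0 ↦ 1·X^2·Y^0·Z^1.
  monomial -2·x^1·y^2 ↦ -2·X^1·Y^2·Z^0.
  monomial 1·x^1·y^1 ↦ 1·X^1·Y^1·Z^1.
  monomial -1·x^1·y^0 ↦ -1·X^1·Y^0·Z^2.
  monomial -1·x^0·y^2 ↦ -1·X^0·Y^2·Z^1.
  monomial 3·x^0·y^1 ↦ 3·X^0·Y^1·Z^2.
  monomial 2·x^0·y^0 ↦ 2·X^0·Y^0·Z^3.
Collecting: F(X, Y, Z) = -2*X**3 + 2*X**2*Y + X**2*Z - 2*X*Y**2 + X*Y*Z - X*Z**2 - Y**2*Z + 3*Y*Z**2 + 2*Z**3.


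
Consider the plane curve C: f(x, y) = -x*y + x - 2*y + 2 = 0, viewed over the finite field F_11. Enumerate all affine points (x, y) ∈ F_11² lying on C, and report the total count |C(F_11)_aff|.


Affine F_11-points: {(0, 1), (1, 1), (2, 1), (3, 1), (4, 1), (5, 1), (6, 1), (7, 1), (8, 1), (9, 0), (9, 1), (9, 2), (9, 3), (9, 4), (9, 5), (9, 6), (9, 7), (9, 8), (9, 9), (9, 10), (10, 1)}; count = 21.

For each of the 121 pairs (x, y) ∈ F_11², evaluate f(x, y) mod 11. Record the zeros.
  x = 0: [0↦2, 1↦0, 2↦9, 3↦7, 4↦5, 5↦3, 6↦1, 7↦10, 8↦8, 9↦6, 10↦4]  zeros at y ∈ {1}
  x = 1: [0↦3, 1↦0, 2↦8, 3↦5, 4↦2, 5↦10, 6↦7, 7↦4, 8↦1, 9↦9, 10↦6]  zeros at y ∈ {1}
  x = 2: [0↦4, 1↦0, 2↦7, 3↦3, 4↦10, 5↦6, 6↦2, 7↦9, 8↦5, 9↦1, 10↦8]  zeros at y ∈ {1}
  x = 3: [0↦5, 1↦0, 2↦6, 3↦1, 4↦7, 5↦2, 6↦8, 7↦3, 8↦9, 9↦4, 10↦10]  zeros at y ∈ {1}
  x = 4: [0↦6, 1↦0, 2↦5, 3↦10, 4↦4, 5↦9, 6↦3, 7↦8, 8↦2, 9↦7, 10↦1]  zeros at y ∈ {1}
  x = 5: [0↦7, 1↦0, 2↦4, 3↦8, 4↦1, 5↦5, 6↦9, 7↦2, 8↦6, 9↦10, 10↦3]  zeros at y ∈ {1}
  x = 6: [0↦8, 1↦0, 2↦3, 3↦6, 4↦9, 5↦1, 6↦4, 7↦7, 8↦10, 9↦2, 10↦5]  zeros at y ∈ {1}
  x = 7: [0↦9, 1↦0, 2↦2, 3↦4, 4↦6, 5↦8, 6↦10, 7↦1, 8↦3, 9↦5, 10↦7]  zeros at y ∈ {1}
  x = 8: [0↦10, 1↦0, 2↦1, 3↦2, 4↦3, 5↦4, 6↦5, 7↦6, 8↦7, 9↦8, 10↦9]  zeros at y ∈ {1}
  x = 9: [0↦0, 1↦0, 2↦0, 3↦0, 4↦0, 5↦0, 6↦0, 7↦0, 8↦0, 9↦0, 10↦0]  zeros at y ∈ {0, 1, 2, 3, 4, 5, 6, 7, 8, 9, 10}
  x = 10: [0↦1, 1↦0, 2↦10, 3↦9, 4↦8, 5↦7, 6↦6, 7↦5, 8↦4, 9↦3, 10↦2]  zeros at y ∈ {1}
Collecting zeros: affine points = {(0, 1), (1, 1), (2, 1), (3, 1), (4, 1), (5, 1), (6, 1), (7, 1), (8, 1), (9, 0), (9, 1), (9, 2), (9, 3), (9, 4), (9, 5), (9, 6), (9, 7), (9, 8), (9, 9), (9, 10), (10, 1)}.
Total count |C(F_11)_aff| = 21.


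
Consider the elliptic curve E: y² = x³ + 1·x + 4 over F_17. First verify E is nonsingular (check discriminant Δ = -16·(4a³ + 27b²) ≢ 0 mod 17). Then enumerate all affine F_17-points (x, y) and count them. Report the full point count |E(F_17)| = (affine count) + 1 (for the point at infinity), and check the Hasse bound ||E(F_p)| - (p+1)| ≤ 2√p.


Affine points = {(0, 2), (0, 15), (3, 0), (4, 2), (4, 15), (5, 7), (5, 10), (13, 2), (13, 15), (14, 5), (14, 12), (16, 6), (16, 11)}; affine count = 13; |E(F_17)| = 14.

Discriminant check: Δ ∝ 4a³ + 27b² = 4·1³ + 27·4² = 4·1 + 27·16 ≡ 11 (mod 17). Nonzero ⇒ E is nonsingular.
For each x ∈ F_17, compute rhs = x³ + 1·x + 4 mod 17, then count y ∈ F_17 with y² ≡ rhs.
  x = 0: rhs = 4, matching y values: 2, 15 (2 points).
  x = 1: rhs = 6, matching y values: none (0 points).
  x = 2: rhs = 14, matching y values: none (0 points).
  x = 3: rhs = 0, matching y values: 0 (1 points).
  x = 4: rhs = 4, matching y values: 2, 15 (2 points).
  x = 5: rhs = 15, matching y values: 7, 10 (2 points).
  x = 6: rhs = 5, matching y values: none (0 points).
  x = 7: rhs = 14, matching y values: none (0 points).
  x = 8: rhs = 14, matching y values: none (0 points).
  x = 9: rhs = 11, matching y values: none (0 points).
  x = 10: rhs = 11, matching y values: none (0 points).
  x = 11: rhs = 3, matching y values: none (0 points).
  x = 12: rhs = 10, matching y values: none (0 points).
  x = 13: rhs = 4, matching y values: 2, 15 (2 points).
  x = 14: rhs = 8, matching y values: 5, 12 (2 points).
  x = 15: rhs = 11, matching y values: none (0 points).
  x = 16: rhs = 2, matching y values: 6, 11 (2 points).
Total affine count: 13.
Full point count |E(F_17)| = 13 + 1 = 14.
Hasse bound: |14 − (17+1)| = |-4| = 4 ≤ 2√17 ≈ 8.2462 ✓.


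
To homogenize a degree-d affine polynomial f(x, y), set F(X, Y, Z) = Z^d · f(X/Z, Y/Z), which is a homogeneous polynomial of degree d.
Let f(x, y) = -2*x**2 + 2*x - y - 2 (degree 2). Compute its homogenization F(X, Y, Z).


F(X, Y, Z) = -2*X**2 + 2*X*Z - Y*Z - 2*Z**2

deg(f) = 2.
Substitute x = X/Z, y = Y/Z into f, then multiply by Z^2.
  monomial -2·x^2·y^0 ↦ -2·X^2·Y^0·Z^0.
  monomial 2·x^1·y^0 ↦ 2·X^1·Y^0·Z^1.
  monomial -1·x^0·y^1 ↦ -1·X^0·Y^1·Z^1.
  monomial -2·x^0·y^0 ↦ -2·X^0·Y^0·Z^2.
Collecting: F(X, Y, Z) = -2*X**2 + 2*X*Z - Y*Z - 2*Z**2.


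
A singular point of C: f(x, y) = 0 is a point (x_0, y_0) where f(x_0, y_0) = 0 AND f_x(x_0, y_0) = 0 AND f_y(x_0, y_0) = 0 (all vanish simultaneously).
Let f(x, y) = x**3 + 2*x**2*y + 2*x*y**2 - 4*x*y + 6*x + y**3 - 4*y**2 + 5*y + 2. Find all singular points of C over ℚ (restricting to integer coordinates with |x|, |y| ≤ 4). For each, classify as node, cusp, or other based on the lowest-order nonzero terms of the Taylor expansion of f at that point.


Singular points: {(-2, 3)}; classification: cusp.

Compute partial derivatives:
  f_x = 3*x**2 + 4*x*y + 2*y**2 - 4*y + 6.
  f_y = 2*x**2 + 4*x*y - 4*x + 3*y**2 - 8*y + 5.
Scan x_0 ∈ {−4, ..., 4}. For each x_0, f_y(x_0, y) is a polynomial in y; find its integer roots y ∈ {−4, ..., 4}, then test f_x and f at those candidates.
  x = -4: f_y(-4, y) = 3*y**2 - 24*y + 53; no integer root y with |y| ≤ 4.
  x = -3: f_y(-3, y) = 3*y**2 - 20*y + 35; no integer root y with |y| ≤ 4.
  x = -2: f_y(-2, y) = 3*y**2 - 16*y + 21; vanishes at y ∈ {3}. (-2, 3): f_x = 0, f = 0 — SINGULAR.
  x = -1: f_y(-1, y) = 3*y**2 - 12*y + 11; no integer root y with |y| ≤ 4.
  x = 0: f_y(0, y) = 3*y**2 - 8*y + 5; vanishes at y ∈ {1}. (0, 1): f_x = 4 ≠ 0.
  x = 1: f_y(1, y) = 3*y**2 - 4*y + 3; no integer root y with |y| ≤ 4.
  x = 2: f_y(2, y) = 3*y**2 + 5; no integer root y with |y| ≤ 4.
  x = 3: f_y(3, y) = 3*y**2 + 4*y + 11; no integer root y with |y| ≤ 4.
  x = 4: f_y(4, y) = 3*y**2 + 8*y + 21; no integer root y with |y| ≤ 4.
Only singular point on the grid: (-2, 3).
Classify: substitute x = -2 + u, y = 3 + v and expand: f = u**3 + 2*u**2*v + 2*u*v**2 + v**3 + v**2.
No constant or linear terms (consistent with a singular point). Quadratic part: v**2. Cubic part: u**3 + 2*u**2*v + 2*u*v**2 + v**3.
The quadratic part v**2 is a perfect square, so there is a single (double) tangent line v = 0, i.e. y = 3. Restricting the cubic part to that line (v = 0) leaves u**3 ≠ 0, so f is not divisible by v and the branch is v² ≈ -u**3 to lowest order — this is a cusp.
Classification: cusp.


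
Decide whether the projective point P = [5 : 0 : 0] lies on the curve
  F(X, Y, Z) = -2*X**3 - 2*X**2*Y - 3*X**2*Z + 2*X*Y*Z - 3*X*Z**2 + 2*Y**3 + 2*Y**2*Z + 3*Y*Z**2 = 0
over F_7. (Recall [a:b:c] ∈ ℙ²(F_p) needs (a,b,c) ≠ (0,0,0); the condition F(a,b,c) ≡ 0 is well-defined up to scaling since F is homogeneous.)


F(5,0,0) ≡ 2 (mod 7); P is NOT on the curve.

Evaluate F(5, 0, 0) term-by-term (mod 7).
  -2*X**3 ↦ -2·125·1·1 = -250
  -2*X**2*Y ↦ -2·25·0·1 = 0
  -3*X**2*Z ↦ -3·25·1·0 = 0
  2*X*Y*Z ↦ 2·5·0·0 = 0
  -3*X*Z**2 ↦ -3·5·1·0 = 0
  2*Y**3 ↦ 2·1·0·1 = 0
  2*Y**2*Z ↦ 2·1·0·0 = 0
  3*Y*Z**2 ↦ 3·1·0·0 = 0
Sum: F(5, 0, 0) = (-250) + (0) + (0) + (0) + (0) + (0) + (0) + (0) = -250.
Reducing mod 7: -250 ≡ 2 (mod 7).
Since F(a, b, c) ≡ 2 ≠ 0 (mod 7), P does NOT lie on the curve.


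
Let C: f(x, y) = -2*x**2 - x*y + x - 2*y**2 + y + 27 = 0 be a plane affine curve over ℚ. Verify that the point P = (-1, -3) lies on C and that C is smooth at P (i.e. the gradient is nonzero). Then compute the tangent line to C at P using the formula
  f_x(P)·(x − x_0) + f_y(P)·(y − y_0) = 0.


Tangent line at P: 8*x + 14*y + 50 = 0.

Step 1: f(-1, -3) = 0, so P lies on C.
Step 2: partial derivatives
  f_x(x, y) = -4*x - y + 1, f_y(x, y) = -x - 4*y + 1.
  f_x(P) = 8, f_y(P) = 14 (gradient nonzero, so P is smooth).
Step 3: tangent line at P: 8·(x − -1) + 14·(y − -3) = 0.
Expanding: 8*x + 14*y + 50 = 0.


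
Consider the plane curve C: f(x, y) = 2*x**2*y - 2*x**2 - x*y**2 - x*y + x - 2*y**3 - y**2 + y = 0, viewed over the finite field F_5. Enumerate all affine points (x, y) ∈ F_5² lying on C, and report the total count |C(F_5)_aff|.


Affine F_5-points: {(0, 0), (0, 3), (0, 4), (2, 2), (3, 0), (3, 1), (3, 2), (4, 3), (4, 4)}; count = 9.

For each of the 25 pairs (x, y) ∈ F_5², evaluate f(x, y) mod 5. Record the zeros.
  x = 0: [0↦0, 1↦3, 2↦2, 3↦0, 4↦0]  zeros at y ∈ {0, 3, 4}
  x = 1: [0↦4, 1↦2, 2↦4, 3↦3, 4↦2]  zeros at y ∈ ∅
  x = 2: [0↦4, 1↦1, 2↦0, 3↦4, 4↦1]  zeros at y ∈ {2}
  x = 3: [0↦0, 1↦0, 2↦0, 3↦3, 4↦2]  zeros at y ∈ {0, 1, 2}
  x = 4: [0↦2, 1↦4, 2↦4, 3↦0, 4↦0]  zeros at y ∈ {3, 4}
Collecting zeros: affine points = {(0, 0), (0, 3), (0, 4), (2, 2), (3, 0), (3, 1), (3, 2), (4, 3), (4, 4)}.
Total count |C(F_5)_aff| = 9.


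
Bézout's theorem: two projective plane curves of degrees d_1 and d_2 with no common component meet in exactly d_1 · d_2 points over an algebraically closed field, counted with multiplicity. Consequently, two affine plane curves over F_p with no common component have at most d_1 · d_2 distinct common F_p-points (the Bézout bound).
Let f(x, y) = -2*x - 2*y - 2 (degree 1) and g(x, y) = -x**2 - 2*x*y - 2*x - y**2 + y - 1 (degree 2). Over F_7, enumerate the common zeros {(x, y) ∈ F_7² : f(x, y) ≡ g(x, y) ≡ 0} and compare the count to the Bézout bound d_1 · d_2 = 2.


Common zeros: {(6, 0)}; count = 1; Bézout bound = 2.

deg(f) = 1, deg(g) = 2, so Bézout bound = 2.
Scan x ∈ F_7. For each x, list the y ∈ F_7 with f(x, y) ≡ 0 and those with g(x, y) ≡ 0 (mod 7); the common zeros in that column are the intersection.
  x = 0: f ≡ 0 at y ∈ {6}; g ≡ 0 at y ∈ {3, 5}; common: ∅.
  x = 1: f ≡ 0 at y ∈ {5}; g ≡ 0 at y ∈ ∅; common: ∅.
  x = 2: f ≡ 0 at y ∈ {4}; g ≡ 0 at y ∈ {5, 6}; common: ∅.
  x = 3: f ≡ 0 at y ∈ {3}; g ≡ 0 at y ∈ ∅; common: ∅.
  x = 4: f ≡ 0 at y ∈ {2}; g ≡ 0 at y ∈ ∅; common: ∅.
  x = 5: f ≡ 0 at y ∈ {1}; g ≡ 0 at y ∈ {6}; common: ∅.
  x = 6: f ≡ 0 at y ∈ {0}; g ≡ 0 at y ∈ {0, 3}; common: {0}.
Collecting: common zeros = {(6, 0)}, so the count is 1.
Comparison with the Bézout bound: 1 ≤ 2 = deg(f)·deg(g), as expected for curves with no common component (the affine F_7-count falls short of the bound because intersections may lie at infinity, over extension fields, or carry multiplicity).


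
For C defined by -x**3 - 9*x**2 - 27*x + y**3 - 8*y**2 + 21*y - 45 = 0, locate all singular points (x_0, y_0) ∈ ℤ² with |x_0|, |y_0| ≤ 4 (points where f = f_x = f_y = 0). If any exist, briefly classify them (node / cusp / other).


Singular points: {(-3, 3)}; classification: cusp.

Compute partial derivatives:
  f_x = -3*x**2 - 18*x - 27.
  f_y = 3*y**2 - 16*y + 21.
Scan x_0 ∈ {−4, ..., 4}. For each x_0, f_y(x_0, y) is a polynomial in y; find its integer roots y ∈ {−4, ..., 4}, then test f_x and f at those candidates.
  x = -4: f_y(-4, y) = 3*y**2 - 16*y + 21; vanishes at y ∈ {3}. (-4, 3): f_x = -3 ≠ 0.
  x = -3: f_y(-3, y) = 3*y**2 - 16*y + 21; vanishes at y ∈ {3}. (-3, 3): f_x = 0, f = 0 — SINGULAR.
  x = -2: f_y(-2, y) = 3*y**2 - 16*y + 21; vanishes at y ∈ {3}. (-2, 3): f_x = -3 ≠ 0.
  x = -1: f_y(-1, y) = 3*y**2 - 16*y + 21; vanishes at y ∈ {3}. (-1, 3): f_x = -12 ≠ 0.
  x = 0: f_y(0, y) = 3*y**2 - 16*y + 21; vanishes at y ∈ {3}. (0, 3): f_x = -27 ≠ 0.
  x = 1: f_y(1, y) = 3*y**2 - 16*y + 21; vanishes at y ∈ {3}. (1, 3): f_x = -48 ≠ 0.
  x = 2: f_y(2, y) = 3*y**2 - 16*y + 21; vanishes at y ∈ {3}. (2, 3): f_x = -75 ≠ 0.
  x = 3: f_y(3, y) = 3*y**2 - 16*y + 21; vanishes at y ∈ {3}. (3, 3): f_x = -108 ≠ 0.
  x = 4: f_y(4, y) = 3*y**2 - 16*y + 21; vanishes at y ∈ {3}. (4, 3): f_x = -147 ≠ 0.
Only singular point on the grid: (-3, 3).
Classify: substitute x = -3 + u, y = 3 + v and expand: f = -u**3 + v**3 + v**2.
No constant or linear terms (consistent with a singular point). Quadratic part: v**2. Cubic part: -u**3 + v**3.
The quadratic part v**2 is a perfect square, so there is a single (double) tangent line v = 0, i.e. y = 3. Restricting the cubic part to that line (v = 0) leaves -u**3 ≠ 0, so f is not divisible by v and the branch is v² ≈ u**3 to lowest order — this is a cusp.
Classification: cusp.


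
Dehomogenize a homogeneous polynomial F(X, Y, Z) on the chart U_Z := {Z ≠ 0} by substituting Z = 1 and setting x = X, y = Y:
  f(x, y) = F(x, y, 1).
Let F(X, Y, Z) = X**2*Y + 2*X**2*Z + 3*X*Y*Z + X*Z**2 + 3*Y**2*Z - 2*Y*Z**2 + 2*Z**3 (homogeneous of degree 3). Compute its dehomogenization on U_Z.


f(x, y) = x**2*y + 2*x**2 + 3*x*y + x + 3*y**2 - 2*y + 2

On U_Z we set Z = 1. Each monomial c·X^i·Y^j·Z^k in F becomes c·x^i·y^j·1^k = c·x^i·y^j.
Substituting Z = 1: F(X, Y, 1) = x**2*y + 2*x**2 + 3*x*y + x + 3*y**2 - 2*y + 2.
Note: deg(f) ≤ deg(F) = 3; strict inequality happens when F is divisible by Z (lost terms).


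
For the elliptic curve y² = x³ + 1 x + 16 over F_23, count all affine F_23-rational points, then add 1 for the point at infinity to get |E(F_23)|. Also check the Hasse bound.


Affine points = {(0, 4), (0, 19), (1, 8), (1, 15), (2, 7), (2, 16), (3, 0), (5, 10), (5, 13), (6, 10), (6, 13), (9, 8), (9, 15), (11, 1), (11, 22), (12, 10), (12, 13), (13, 8), (13, 15), (15, 5), (15, 18), (17, 1), (17, 22), (18, 1), (18, 22), (20, 3), (20, 20), (21, 11), (21, 12)}; affine count = 29; |E(F_23)| = 30.

Discriminant check: Δ ∝ 4a³ + 27b² = 4·1³ + 27·16² = 4·1 + 27·256 ≡ 16 (mod 23). Nonzero ⇒ E is nonsingular.
For each x ∈ F_23, compute rhs = x³ + 1·x + 16 mod 23, then count y ∈ F_23 with y² ≡ rhs.
  x = 0: rhs = 16, matching y values: 4, 19 (2 points).
  x = 1: rhs = 18, matching y values: 8, 15 (2 points).
  x = 2: rhs = 3, matching y values: 7, 16 (2 points).
  x = 3: rhs = 0, matching y values: 0 (1 points).
  x = 4: rhs = 15, matching y values: none (0 points).
  x = 5: rhs = 8, matching y values: 10, 13 (2 points).
  x = 6: rhs = 8, matching y values: 10, 13 (2 points).
  x = 7: rhs = 21, matching y values: none (0 points).
  x = 8: rhs = 7, matching y values: none (0 points).
  x = 9: rhs = 18, matching y values: 8, 15 (2 points).
  x = 10: rhs = 14, matching y values: none (0 points).
  x = 11: rhs = 1, matching y values: 1, 22 (2 points).
  x = 12: rhs = 8, matching y values: 10, 13 (2 points).
  x = 13: rhs = 18, matching y values: 8, 15 (2 points).
  x = 14: rhs = 14, matching y values: none (0 points).
  x = 15: rhs = 2, matching y values: 5, 18 (2 points).
  x = 16: rhs = 11, matching y values: none (0 points).
  x = 17: rhs = 1, matching y values: 1, 22 (2 points).
  x = 18: rhs = 1, matching y values: 1, 22 (2 points).
  x = 19: rhs = 17, matching y values: none (0 points).
  x = 20: rhs = 9, matching y values: 3, 20 (2 points).
  x = 21: rhs = 6, matching y values: 11, 12 (2 points).
  x = 22: rhs = 14, matching y values: none (0 points).
Total affine count: 29.
Full point count |E(F_23)| = 29 + 1 = 30.
Hasse bound: |30 − (23+1)| = |6| = 6 ≤ 2√23 ≈ 9.5917 ✓.


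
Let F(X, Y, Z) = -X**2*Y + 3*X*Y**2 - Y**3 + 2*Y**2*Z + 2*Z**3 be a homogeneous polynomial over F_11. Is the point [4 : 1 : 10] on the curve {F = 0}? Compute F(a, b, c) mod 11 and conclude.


F(4,1,10) ≡ 2 (mod 11); P is NOT on the curve.

Evaluate F(4, 1, 10) term-by-term (mod 11).
  -X**2*Y ↦ -1·16·1·1 = -16
  3*X*Y**2 ↦ 3·4·1·1 = 12
  -Y**3 ↦ -1·1·1·1 = -1
  2*Y**2*Z ↦ 2·1·1·10 = 20
  2*Z**3 ↦ 2·1·1·1000 = 2000
Sum: F(4, 1, 10) = (-16) + (12) + (-1) + (20) + (2000) = 2015.
Reducing mod 11: 2015 ≡ 2 (mod 11).
Since F(a, b, c) ≡ 2 ≠ 0 (mod 11), P does NOT lie on the curve.


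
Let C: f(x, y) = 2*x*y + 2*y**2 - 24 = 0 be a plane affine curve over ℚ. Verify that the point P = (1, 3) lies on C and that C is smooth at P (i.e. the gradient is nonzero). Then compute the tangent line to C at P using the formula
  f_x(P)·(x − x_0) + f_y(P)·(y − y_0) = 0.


Tangent line at P: 6*x + 14*y - 48 = 0.

Step 1: f(1, 3) = 0, so P lies on C.
Step 2: partial derivatives
  f_x(x, y) = 2*y, f_y(x, y) = 2*x + 4*y.
  f_x(P) = 6, f_y(P) = 14 (gradient nonzero, so P is smooth).
Step 3: tangent line at P: 6·(x − 1) + 14·(y − 3) = 0.
Expanding: 6*x + 14*y - 48 = 0.


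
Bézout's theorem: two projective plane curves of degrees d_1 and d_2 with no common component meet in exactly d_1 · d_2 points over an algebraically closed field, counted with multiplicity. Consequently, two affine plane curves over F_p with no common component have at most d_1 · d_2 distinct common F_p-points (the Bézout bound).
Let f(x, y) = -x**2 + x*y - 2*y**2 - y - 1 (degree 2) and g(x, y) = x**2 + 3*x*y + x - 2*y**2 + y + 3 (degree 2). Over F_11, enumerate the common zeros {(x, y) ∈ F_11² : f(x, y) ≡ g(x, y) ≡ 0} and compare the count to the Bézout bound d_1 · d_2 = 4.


Common zeros: ∅; count = 0; Bézout bound = 4.

deg(f) = 2, deg(g) = 2, so Bézout bound = 4.
Scan x ∈ F_11. For each x, list the y ∈ F_11 with f(x, y) ≡ 0 and those with g(x, y) ≡ 0 (mod 11); the common zeros in that column are the intersection.
  x = 0: f ≡ 0 at y ∈ {2, 3}; g ≡ 0 at y ∈ {7, 10}; common: ∅.
  x = 1: f ≡ 0 at y ∈ ∅; g ≡ 0 at y ∈ {4, 9}; common: ∅.
  x = 2: f ≡ 0 at y ∈ {2, 4}; g ≡ 0 at y ∈ {10}; common: ∅.
  x = 3: f ≡ 0 at y ∈ {3, 9}; g ≡ 0 at y ∈ {8}; common: ∅.
  x = 4: f ≡ 0 at y ∈ {8, 10}; g ≡ 0 at y ∈ {3, 9}; common: ∅.
  x = 5: f ≡ 0 at y ∈ ∅; g ≡ 0 at y ∈ {0, 8}; common: ∅.
  x = 6: f ≡ 0 at y ∈ {9, 10}; g ≡ 0 at y ∈ ∅; common: ∅.
  x = 7: f ≡ 0 at y ∈ ∅; g ≡ 0 at y ∈ ∅; common: ∅.
  x = 8: f ≡ 0 at y ∈ ∅; g ≡ 0 at y ∈ {3, 4}; common: ∅.
  x = 9: f ≡ 0 at y ∈ ∅; g ≡ 0 at y ∈ ∅; common: ∅.
  x = 10: f ≡ 0 at y ∈ ∅; g ≡ 0 at y ∈ ∅; common: ∅.
Collecting: common zeros = ∅, so the count is 0.
Comparison with the Bézout bound: 0 ≤ 4 = deg(f)·deg(g), as expected for curves with no common component (the affine F_11-count falls short of the bound because intersections may lie at infinity, over extension fields, or carry multiplicity).


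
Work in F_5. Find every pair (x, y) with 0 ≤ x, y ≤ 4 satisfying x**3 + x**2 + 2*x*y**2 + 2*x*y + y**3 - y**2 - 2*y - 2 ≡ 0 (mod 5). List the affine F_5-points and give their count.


Affine F_5-points: {(0, 3), (1, 0), (1, 4), (2, 0), (2, 3), (2, 4), (3, 2)}; count = 7.

For each of the 25 pairs (x, y) ∈ F_5², evaluate f(x, y) mod 5. Record the zeros.
  x = 0: [0↦3, 1↦1, 2↦3, 3↦0, 4↦3]  zeros at y ∈ {3}
  x = 1: [0↦0, 1↦2, 2↦2, 3↦1, 4↦0]  zeros at y ∈ {0, 4}
  x = 2: [0↦0, 1↦1, 2↦4, 3↦0, 4↦0]  zeros at y ∈ {0, 3, 4}
  x = 3: [0↦4, 1↦4, 2↦0, 3↦3, 4↦4]  zeros at y ∈ {2}
  x = 4: [0↦3, 1↦2, 2↦1, 3↦1, 4↦3]  zeros at y ∈ ∅
Collecting zeros: affine points = {(0, 3), (1, 0), (1, 4), (2, 0), (2, 3), (2, 4), (3, 2)}.
Total count |C(F_5)_aff| = 7.


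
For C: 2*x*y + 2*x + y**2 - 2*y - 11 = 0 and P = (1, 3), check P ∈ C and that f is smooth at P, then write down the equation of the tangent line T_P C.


Tangent line at P: 8*x + 6*y - 26 = 0.

Step 1: f(1, 3) = 0, so P lies on C.
Step 2: partial derivatives
  f_x(x, y) = 2*y + 2, f_y(x, y) = 2*x + 2*y - 2.
  f_x(P) = 8, f_y(P) = 6 (gradient nonzero, so P is smooth).
Step 3: tangent line at P: 8·(x − 1) + 6·(y − 3) = 0.
Expanding: 8*x + 6*y - 26 = 0.


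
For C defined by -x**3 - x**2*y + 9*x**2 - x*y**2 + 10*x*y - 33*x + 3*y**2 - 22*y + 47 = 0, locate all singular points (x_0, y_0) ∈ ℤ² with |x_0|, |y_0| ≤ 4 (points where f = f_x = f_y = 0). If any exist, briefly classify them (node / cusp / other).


Singular points: {(2, 3)}; classification: cusp.

Compute partial derivatives:
  f_x = -3*x**2 - 2*x*y + 18*x - y**2 + 10*y - 33.
  f_y = -x**2 - 2*x*y + 10*x + 6*y - 22.
Scan x_0 ∈ {−4, ..., 4}. For each x_0, f_y(x_0, y) is a polynomial in y; find its integer roots y ∈ {−4, ..., 4}, then test f_x and f at those candidates.
  x = -4: f_y(-4, y) = 14*y - 78; no integer root y with |y| ≤ 4.
  x = -3: f_y(-3, y) = 12*y - 61; no integer root y with |y| ≤ 4.
  x = -2: f_y(-2, y) = 10*y - 46; no integer root y with |y| ≤ 4.
  x = -1: f_y(-1, y) = 8*y - 33; no integer root y with |y| ≤ 4.
  x = 0: f_y(0, y) = 6*y - 22; no integer root y with |y| ≤ 4.
  x = 1: f_y(1, y) = 4*y - 13; no integer root y with |y| ≤ 4.
  x = 2: f_y(2, y) = 2*y - 6; vanishes at y ∈ {3}. (2, 3): f_x = 0, f = 0 — SINGULAR.
  x = 3: f_y(3, y) = -1; no integer root y with |y| ≤ 4.
  x = 4: f_y(4, y) = 2 - 2*y; vanishes at y ∈ {1}. (4, 1): f_x = -8 ≠ 0.
Only singular point on the grid: (2, 3).
Classify: substitute x = 2 + u, y = 3 + v and expand: f = -u**3 - u**2*v - u*v**2 + v**2.
No constant or linear terms (consistent with a singular point). Quadratic part: v**2. Cubic part: -u**3 - u**2*v - u*v**2.
The quadratic part v**2 is a perfect square, so there is a single (double) tangent line v = 0, i.e. y = 3. Restricting the cubic part to that line (v = 0) leaves -u**3 ≠ 0, so f is not divisible by v and the branch is v² ≈ u**3 to lowest order — this is a cusp.
Classification: cusp.


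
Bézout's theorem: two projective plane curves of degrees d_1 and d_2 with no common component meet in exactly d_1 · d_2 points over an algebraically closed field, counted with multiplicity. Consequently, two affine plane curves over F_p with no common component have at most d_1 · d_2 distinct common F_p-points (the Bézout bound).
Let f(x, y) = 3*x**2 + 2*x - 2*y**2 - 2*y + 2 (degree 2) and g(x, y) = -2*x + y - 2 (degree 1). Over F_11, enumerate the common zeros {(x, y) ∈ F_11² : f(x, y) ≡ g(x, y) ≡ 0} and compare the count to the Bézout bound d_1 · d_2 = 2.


Common zeros: {(1, 4), (2, 6)}; count = 2; Bézout bound = 2.

deg(f) = 2, deg(g) = 1, so Bézout bound = 2.
Scan x ∈ F_11. For each x, list the y ∈ F_11 with f(x, y) ≡ 0 and those with g(x, y) ≡ 0 (mod 11); the common zeros in that column are the intersection.
  x = 0: f ≡ 0 at y ∈ {3, 7}; g ≡ 0 at y ∈ {2}; common: ∅.
  x = 1: f ≡ 0 at y ∈ {4, 6}; g ≡ 0 at y ∈ {4}; common: {4}.
  x = 2: f ≡ 0 at y ∈ {4, 6}; g ≡ 0 at y ∈ {6}; common: {6}.
  x = 3: f ≡ 0 at y ∈ {3, 7}; g ≡ 0 at y ∈ {8}; common: ∅.
  x = 4: f ≡ 0 at y ∈ ∅; g ≡ 0 at y ∈ {10}; common: ∅.
  x = 5: f ≡ 0 at y ∈ ∅; g ≡ 0 at y ∈ {1}; common: ∅.
  x = 6: f ≡ 0 at y ∈ {2, 8}; g ≡ 0 at y ∈ {3}; common: ∅.
  x = 7: f ≡ 0 at y ∈ ∅; g ≡ 0 at y ∈ {5}; common: ∅.
  x = 8: f ≡ 0 at y ∈ {2, 8}; g ≡ 0 at y ∈ {7}; common: ∅.
  x = 9: f ≡ 0 at y ∈ ∅; g ≡ 0 at y ∈ {9}; common: ∅.
  x = 10: f ≡ 0 at y ∈ ∅; g ≡ 0 at y ∈ {0}; common: ∅.
Collecting: common zeros = {(1, 4), (2, 6)}, so the count is 2.
Comparison with the Bézout bound: 2 ≤ 2 = deg(f)·deg(g), as expected for curves with no common component (the bound is attained).


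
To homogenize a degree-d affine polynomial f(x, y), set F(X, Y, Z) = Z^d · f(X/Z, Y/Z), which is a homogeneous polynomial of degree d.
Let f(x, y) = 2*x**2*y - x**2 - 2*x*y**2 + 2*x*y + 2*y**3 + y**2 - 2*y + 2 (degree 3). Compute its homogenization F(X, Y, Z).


F(X, Y, Z) = 2*X**2*Y - X**2*Z - 2*X*Y**2 + 2*X*Y*Z + 2*Y**3 + Y**2*Z - 2*Y*Z**2 + 2*Z**3

deg(f) = 3.
Substitute x = X/Z, y = Y/Z into f, then multiply by Z^3.
  monomial 2·x^2·y^1 ↦ 2·X^2·Y^1·Z^0.
  monomial -1·x^2·y^0 ↦ -1·X^2·Y^0·Z^1.
  monomial -2·x^1·y^2 ↦ -2·X^1·Y^2·Z^0.
  monomial 2·x^1·y^1 ↦ 2·X^1·Y^1·Z^1.
  monomial 2·x^0·y^3 ↦ 2·X^0·Y^3·Z^0.
  monomial 1·x^0·y^2 ↦ 1·X^0·Y^2·Z^1.
  monomial -2·x^0·y^1 ↦ -2·X^0·Y^1·Z^2.
  monomial 2·x^0·y^0 ↦ 2·X^0·Y^0·Z^3.
Collecting: F(X, Y, Z) = 2*X**2*Y - X**2*Z - 2*X*Y**2 + 2*X*Y*Z + 2*Y**3 + Y**2*Z - 2*Y*Z**2 + 2*Z**3.
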